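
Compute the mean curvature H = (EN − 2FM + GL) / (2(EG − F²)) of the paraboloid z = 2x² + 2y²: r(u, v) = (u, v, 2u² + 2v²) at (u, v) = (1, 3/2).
H = 108*sqrt(53)/2809

With E = 16*u^2 + 1, F = 16*u*v, G = 16*v^2 + 1, L = 4/sqrt(16*u^2 + 16*v^2 + 1), M = 0, N = 4/sqrt(16*u^2 + 16*v^2 + 1), assemble
  H = (EN − 2FM + GL) / (2(EG − F²)) = 4*(8*u^2 + 8*v^2 + 1)/(16*u^2 + 16*v^2 + 1)^(3/2).
At (u, v) = (1, 3/2): H = 108*sqrt(53)/2809.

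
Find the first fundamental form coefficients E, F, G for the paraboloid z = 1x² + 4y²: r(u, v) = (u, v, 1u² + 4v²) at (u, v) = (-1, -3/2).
E = 5;  F = 24;  G = 145

Partials: r_u = (1, 0, 2*u), r_v = (0, 1, 8*v). As functions of (u, v):
  E = r_u · r_u = 4*u^2 + 1,
  F = r_u · r_v = 16*u*v,
  G = r_v · r_v = 64*v^2 + 1.
Evaluating at (u, v) = (-1, -3/2): E = 5, F = 24, G = 145.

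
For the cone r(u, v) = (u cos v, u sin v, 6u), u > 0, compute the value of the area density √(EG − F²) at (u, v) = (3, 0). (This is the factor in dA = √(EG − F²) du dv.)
√(EG − F²)|_{(3, 0)} = 3*sqrt(37)

E = 37, F = 0, G = u^2, so EG − F² = 37*u^2. Taking the positive square root: √(EG − F²) = sqrt(37)*Abs(u). At (u, v) = (3, 0): 3*sqrt(37).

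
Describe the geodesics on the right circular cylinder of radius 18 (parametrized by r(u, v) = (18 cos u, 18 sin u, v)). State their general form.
The cylinder is flat (K = 0) and locally isometric to the plane via the development (u, v) ↦ (18 u, v). Geodesics are the pre-images of straight lines: circles (v constant), vertical lines (u constant), and helices (v = c · u + d) for constants c, d.

A right cylinder has E = 18², F = 0, G = 1, so EG − F² = 18², and L = −18, M = N = 0, giving K = (LN − M²)/(EG − F²) = 0 everywhere. A flat surface is locally isometric to the Euclidean plane via the map (u, v) ↦ (18 u, v). Straight lines in the (x̃, ỹ) plane pull back to: (a) horizontal circles (v = const), (b) vertical generators (u = const), and (c) helices (18 u tan θ = v, i.e. v = c · u + d).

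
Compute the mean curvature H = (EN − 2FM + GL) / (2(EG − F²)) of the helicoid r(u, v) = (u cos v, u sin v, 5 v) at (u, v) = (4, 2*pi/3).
H = 0

With E = 1, F = 0, G = u^2 + 25, L = 0, M = -5/sqrt(u^2 + 25), N = 0, assemble
  H = (EN − 2FM + GL) / (2(EG − F²)) = 0.
At (u, v) = (4, 2*pi/3): H = 0.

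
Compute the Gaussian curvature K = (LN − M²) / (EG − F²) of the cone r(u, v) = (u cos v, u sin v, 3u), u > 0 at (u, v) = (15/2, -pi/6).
K = 0

Coefficients of the first fundamental form: E = 10, F = 0, G = u^2.
Coefficients of the second fundamental form: L = 0, M = 0, N = 3*sqrt(10)*u^2/(10*Abs(u)).
Assemble K = (LN − M²)/(EG − F²) = 0. At (u, v) = (15/2, -pi/6): K = 0.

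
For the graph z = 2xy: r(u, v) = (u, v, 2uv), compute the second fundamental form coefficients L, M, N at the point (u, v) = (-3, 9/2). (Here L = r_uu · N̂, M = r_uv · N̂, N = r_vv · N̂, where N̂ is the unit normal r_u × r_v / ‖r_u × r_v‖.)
L = 0;  M = sqrt(118)/59;  N = 0

Compute the unit normal N̂(u, v) = (-2*v/sqrt(4*u^2 + 4*v^2 + 1), -2*u/sqrt(4*u^2 + 4*v^2 + 1), 1/sqrt(4*u^2 + 4*v^2 + 1)), and the second partials r_uu, r_uv, r_vv. Take dot products:
  L(u, v) = r_uu · N̂ = 0,
  M(u, v) = r_uv · N̂ = 2/sqrt(4*u^2 + 4*v^2 + 1),
  N(u, v) = r_vv · N̂ = 0.
Evaluating at (u, v) = (-3, 9/2):
  L = 0, M = sqrt(118)/59, N = 0.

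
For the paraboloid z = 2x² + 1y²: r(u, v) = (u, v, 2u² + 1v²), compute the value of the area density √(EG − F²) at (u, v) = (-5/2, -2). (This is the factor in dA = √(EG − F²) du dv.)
√(EG − F²)|_{(-5/2, -2)} = 3*sqrt(13)

E = 16*u^2 + 1, F = 8*u*v, G = 4*v^2 + 1, so EG − F² = 16*u^2 + 4*v^2 + 1. Taking the positive square root: √(EG − F²) = sqrt(16*u^2 + 4*v^2 + 1). At (u, v) = (-5/2, -2): 3*sqrt(13).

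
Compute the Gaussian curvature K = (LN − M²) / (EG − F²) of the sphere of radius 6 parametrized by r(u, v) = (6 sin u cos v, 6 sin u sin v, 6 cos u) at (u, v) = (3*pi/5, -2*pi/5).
K = 1/36

Coefficients of the first fundamental form: E = 36, F = 0, G = 36*sin(u)^2.
Coefficients of the second fundamental form: L = -6*sin(u)/Abs(sin(u)), M = 0, N = -6*sin(u)^3/Abs(sin(u)).
Assemble K = (LN − M²)/(EG − F²) = 1/36. At (u, v) = (3*pi/5, -2*pi/5): K = 1/36.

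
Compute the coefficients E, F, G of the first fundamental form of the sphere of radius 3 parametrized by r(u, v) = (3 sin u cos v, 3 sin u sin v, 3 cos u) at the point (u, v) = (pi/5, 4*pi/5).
E = 9;  F = 0;  G = 45/8 - 9*sqrt(5)/8

Partials: r_u = (3*cos(u)*cos(v), 3*sin(v)*cos(u), -3*sin(u)), r_v = (-3*sin(u)*sin(v), 3*sin(u)*cos(v), 0). As functions of (u, v):
  E = r_u · r_u = 9,
  F = r_u · r_v = 0,
  G = r_v · r_v = 9*sin(u)^2.
Evaluating at (u, v) = (pi/5, 4*pi/5): E = 9, F = 0, G = 45/8 - 9*sqrt(5)/8.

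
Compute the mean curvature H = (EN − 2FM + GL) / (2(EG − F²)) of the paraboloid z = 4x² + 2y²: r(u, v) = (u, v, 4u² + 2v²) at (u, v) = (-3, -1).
H = 1222*sqrt(593)/351649

With E = 64*u^2 + 1, F = 32*u*v, G = 16*v^2 + 1, L = 8/sqrt(64*u^2 + 16*v^2 + 1), M = 0, N = 4/sqrt(64*u^2 + 16*v^2 + 1), assemble
  H = (EN − 2FM + GL) / (2(EG − F²)) = 2*(64*u^2 + 32*v^2 + 3)/(64*u^2 + 16*v^2 + 1)^(3/2).
At (u, v) = (-3, -1): H = 1222*sqrt(593)/351649.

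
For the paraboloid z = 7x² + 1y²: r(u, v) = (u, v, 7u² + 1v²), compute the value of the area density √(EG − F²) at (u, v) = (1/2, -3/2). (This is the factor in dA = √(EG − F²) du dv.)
√(EG − F²)|_{(1/2, -3/2)} = sqrt(59)

E = 196*u^2 + 1, F = 28*u*v, G = 4*v^2 + 1, so EG − F² = 196*u^2 + 4*v^2 + 1. Taking the positive square root: √(EG − F²) = sqrt(196*u^2 + 4*v^2 + 1). At (u, v) = (1/2, -3/2): sqrt(59).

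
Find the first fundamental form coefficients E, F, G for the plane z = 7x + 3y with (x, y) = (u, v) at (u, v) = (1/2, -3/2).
E = 50;  F = 21;  G = 10

Partials: r_u = (1, 0, 7), r_v = (0, 1, 3). As functions of (u, v):
  E = r_u · r_u = 50,
  F = r_u · r_v = 21,
  G = r_v · r_v = 10.
Evaluating at (u, v) = (1/2, -3/2): E = 50, F = 21, G = 10.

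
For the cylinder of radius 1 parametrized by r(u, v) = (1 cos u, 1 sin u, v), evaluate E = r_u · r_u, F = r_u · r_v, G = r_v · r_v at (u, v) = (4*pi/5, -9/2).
E = 1;  F = 0;  G = 1

Partials: r_u = (-sin(u), cos(u), 0), r_v = (0, 0, 1). As functions of (u, v):
  E = r_u · r_u = 1,
  F = r_u · r_v = 0,
  G = r_v · r_v = 1.
Evaluating at (u, v) = (4*pi/5, -9/2): E = 1, F = 0, G = 1.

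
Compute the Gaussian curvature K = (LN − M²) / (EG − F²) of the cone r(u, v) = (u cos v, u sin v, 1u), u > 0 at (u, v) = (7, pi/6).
K = 0

Coefficients of the first fundamental form: E = 2, F = 0, G = u^2.
Coefficients of the second fundamental form: L = 0, M = 0, N = sqrt(2)*u^2/(2*Abs(u)).
Assemble K = (LN − M²)/(EG − F²) = 0. At (u, v) = (7, pi/6): K = 0.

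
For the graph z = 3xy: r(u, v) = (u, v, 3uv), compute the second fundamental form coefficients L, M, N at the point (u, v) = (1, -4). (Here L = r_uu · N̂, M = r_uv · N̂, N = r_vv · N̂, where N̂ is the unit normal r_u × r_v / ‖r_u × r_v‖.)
L = 0;  M = 3*sqrt(154)/154;  N = 0

Compute the unit normal N̂(u, v) = (-3*v/sqrt(9*u^2 + 9*v^2 + 1), -3*u/sqrt(9*u^2 + 9*v^2 + 1), 1/sqrt(9*u^2 + 9*v^2 + 1)), and the second partials r_uu, r_uv, r_vv. Take dot products:
  L(u, v) = r_uu · N̂ = 0,
  M(u, v) = r_uv · N̂ = 3/sqrt(9*u^2 + 9*v^2 + 1),
  N(u, v) = r_vv · N̂ = 0.
Evaluating at (u, v) = (1, -4):
  L = 0, M = 3*sqrt(154)/154, N = 0.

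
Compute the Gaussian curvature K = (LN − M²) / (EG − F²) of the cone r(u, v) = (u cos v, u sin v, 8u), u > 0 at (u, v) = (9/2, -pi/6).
K = 0

Coefficients of the first fundamental form: E = 65, F = 0, G = u^2.
Coefficients of the second fundamental form: L = 0, M = 0, N = 8*sqrt(65)*u^2/(65*Abs(u)).
Assemble K = (LN − M²)/(EG − F²) = 0. At (u, v) = (9/2, -pi/6): K = 0.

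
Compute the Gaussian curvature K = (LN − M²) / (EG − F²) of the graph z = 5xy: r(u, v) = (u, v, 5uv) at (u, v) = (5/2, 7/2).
K = -100/859329

Coefficients of the first fundamental form: E = 25*v^2 + 1, F = 25*u*v, G = 25*u^2 + 1.
Coefficients of the second fundamental form: L = 0, M = 5/sqrt(25*u^2 + 25*v^2 + 1), N = 0.
Assemble K = (LN − M²)/(EG − F²) = -25/(625*u^4 + 1250*u^2*v^2 + 50*u^2 + 625*v^4 + 50*v^2 + 1). At (u, v) = (5/2, 7/2): K = -100/859329.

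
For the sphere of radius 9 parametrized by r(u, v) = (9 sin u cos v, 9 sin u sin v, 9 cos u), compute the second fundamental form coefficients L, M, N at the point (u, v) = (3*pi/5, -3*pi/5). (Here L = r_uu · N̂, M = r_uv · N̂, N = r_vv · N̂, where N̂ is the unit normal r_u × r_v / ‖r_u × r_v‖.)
L = -9;  M = 0;  N = -45/8 - 9*sqrt(5)/8

Compute the unit normal N̂(u, v) = (sin(u)^2*cos(v)/Abs(sin(u)), sin(u)^2*sin(v)/Abs(sin(u)), sin(2*u)/(2*Abs(sin(u)))), and the second partials r_uu, r_uv, r_vv. Take dot products:
  L(u, v) = r_uu · N̂ = -9*sin(u)/Abs(sin(u)),
  M(u, v) = r_uv · N̂ = 0,
  N(u, v) = r_vv · N̂ = -9*sin(u)^3/Abs(sin(u)).
Evaluating at (u, v) = (3*pi/5, -3*pi/5):
  L = -9, M = 0, N = -45/8 - 9*sqrt(5)/8.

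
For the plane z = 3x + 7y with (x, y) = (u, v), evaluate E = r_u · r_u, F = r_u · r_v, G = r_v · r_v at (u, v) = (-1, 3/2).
E = 10;  F = 21;  G = 50

Partials: r_u = (1, 0, 3), r_v = (0, 1, 7). As functions of (u, v):
  E = r_u · r_u = 10,
  F = r_u · r_v = 21,
  G = r_v · r_v = 50.
Evaluating at (u, v) = (-1, 3/2): E = 10, F = 21, G = 50.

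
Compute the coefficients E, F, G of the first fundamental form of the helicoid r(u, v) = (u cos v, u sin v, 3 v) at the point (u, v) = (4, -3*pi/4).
E = 1;  F = 0;  G = 25

Partials: r_u = (cos(v), sin(v), 0), r_v = (-u*sin(v), u*cos(v), 3). As functions of (u, v):
  E = r_u · r_u = 1,
  F = r_u · r_v = 0,
  G = r_v · r_v = u^2 + 9.
Evaluating at (u, v) = (4, -3*pi/4): E = 1, F = 0, G = 25.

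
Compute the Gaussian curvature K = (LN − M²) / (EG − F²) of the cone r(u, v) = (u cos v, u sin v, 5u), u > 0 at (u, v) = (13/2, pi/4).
K = 0

Coefficients of the first fundamental form: E = 26, F = 0, G = u^2.
Coefficients of the second fundamental form: L = 0, M = 0, N = 5*sqrt(26)*u^2/(26*Abs(u)).
Assemble K = (LN − M²)/(EG − F²) = 0. At (u, v) = (13/2, pi/4): K = 0.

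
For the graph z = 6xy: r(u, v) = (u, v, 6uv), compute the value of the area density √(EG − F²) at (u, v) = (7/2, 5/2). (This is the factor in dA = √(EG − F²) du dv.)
√(EG − F²)|_{(7/2, 5/2)} = sqrt(667)

E = 36*v^2 + 1, F = 36*u*v, G = 36*u^2 + 1, so EG − F² = 36*u^2 + 36*v^2 + 1. Taking the positive square root: √(EG − F²) = sqrt(36*u^2 + 36*v^2 + 1). At (u, v) = (7/2, 5/2): sqrt(667).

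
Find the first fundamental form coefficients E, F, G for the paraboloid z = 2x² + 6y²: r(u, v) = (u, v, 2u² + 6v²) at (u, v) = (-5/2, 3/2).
E = 101;  F = -180;  G = 325

Partials: r_u = (1, 0, 4*u), r_v = (0, 1, 12*v). As functions of (u, v):
  E = r_u · r_u = 16*u^2 + 1,
  F = r_u · r_v = 48*u*v,
  G = r_v · r_v = 144*v^2 + 1.
Evaluating at (u, v) = (-5/2, 3/2): E = 101, F = -180, G = 325.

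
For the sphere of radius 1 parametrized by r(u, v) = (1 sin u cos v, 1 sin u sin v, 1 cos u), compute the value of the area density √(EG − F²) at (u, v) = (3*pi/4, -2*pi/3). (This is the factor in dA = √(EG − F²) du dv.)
√(EG − F²)|_{(3*pi/4, -2*pi/3)} = sqrt(2)/2

E = 1, F = 0, G = sin(u)^2, so EG − F² = sin(u)^2. Taking the positive square root: √(EG − F²) = Abs(sin(u)). At (u, v) = (3*pi/4, -2*pi/3): sqrt(2)/2.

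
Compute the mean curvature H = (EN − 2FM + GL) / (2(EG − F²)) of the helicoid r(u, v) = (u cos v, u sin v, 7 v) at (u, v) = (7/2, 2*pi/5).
H = 0

With E = 1, F = 0, G = u^2 + 49, L = 0, M = -7/sqrt(u^2 + 49), N = 0, assemble
  H = (EN − 2FM + GL) / (2(EG − F²)) = 0.
At (u, v) = (7/2, 2*pi/5): H = 0.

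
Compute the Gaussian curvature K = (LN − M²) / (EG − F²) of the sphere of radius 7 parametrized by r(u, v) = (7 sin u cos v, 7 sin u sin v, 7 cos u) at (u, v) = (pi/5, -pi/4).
K = 1/49

Coefficients of the first fundamental form: E = 49, F = 0, G = 49*sin(u)^2.
Coefficients of the second fundamental form: L = -7*sin(u)/Abs(sin(u)), M = 0, N = -7*sin(u)^3/Abs(sin(u)).
Assemble K = (LN − M²)/(EG − F²) = 1/49. At (u, v) = (pi/5, -pi/4): K = 1/49.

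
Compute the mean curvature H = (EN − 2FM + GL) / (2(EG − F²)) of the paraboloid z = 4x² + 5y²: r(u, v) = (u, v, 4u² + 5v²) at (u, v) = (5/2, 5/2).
H = 167*sqrt(114)/12996

With E = 64*u^2 + 1, F = 80*u*v, G = 100*v^2 + 1, L = 8/sqrt(64*u^2 + 100*v^2 + 1), M = 0, N = 10/sqrt(64*u^2 + 100*v^2 + 1), assemble
  H = (EN − 2FM + GL) / (2(EG − F²)) = (320*u^2 + 400*v^2 + 9)/(64*u^2 + 100*v^2 + 1)^(3/2).
At (u, v) = (5/2, 5/2): H = 167*sqrt(114)/12996.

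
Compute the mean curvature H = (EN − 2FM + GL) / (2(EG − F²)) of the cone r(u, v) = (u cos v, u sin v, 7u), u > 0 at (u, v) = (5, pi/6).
H = 7*sqrt(2)/100

With E = 50, F = 0, G = u^2, L = 0, M = 0, N = 7*sqrt(2)*u^2/(10*Abs(u)), assemble
  H = (EN − 2FM + GL) / (2(EG − F²)) = 7*sqrt(2)/(20*Abs(u)).
At (u, v) = (5, pi/6): H = 7*sqrt(2)/100.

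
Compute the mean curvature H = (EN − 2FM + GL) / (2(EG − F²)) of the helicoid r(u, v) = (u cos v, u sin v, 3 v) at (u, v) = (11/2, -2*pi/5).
H = 0

With E = 1, F = 0, G = u^2 + 9, L = 0, M = -3/sqrt(u^2 + 9), N = 0, assemble
  H = (EN − 2FM + GL) / (2(EG − F²)) = 0.
At (u, v) = (11/2, -2*pi/5): H = 0.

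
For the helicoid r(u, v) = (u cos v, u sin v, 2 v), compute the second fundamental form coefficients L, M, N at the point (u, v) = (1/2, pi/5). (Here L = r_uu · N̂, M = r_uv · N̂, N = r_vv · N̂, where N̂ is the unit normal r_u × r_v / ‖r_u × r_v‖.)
L = 0;  M = -4*sqrt(17)/17;  N = 0

Compute the unit normal N̂(u, v) = (2*sin(v)/sqrt(u^2 + 4), -2*cos(v)/sqrt(u^2 + 4), u/sqrt(u^2 + 4)), and the second partials r_uu, r_uv, r_vv. Take dot products:
  L(u, v) = r_uu · N̂ = 0,
  M(u, v) = r_uv · N̂ = -2/sqrt(u^2 + 4),
  N(u, v) = r_vv · N̂ = 0.
Evaluating at (u, v) = (1/2, pi/5):
  L = 0, M = -4*sqrt(17)/17, N = 0.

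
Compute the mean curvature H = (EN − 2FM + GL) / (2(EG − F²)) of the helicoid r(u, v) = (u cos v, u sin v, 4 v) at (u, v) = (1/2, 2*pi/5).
H = 0

With E = 1, F = 0, G = u^2 + 16, L = 0, M = -4/sqrt(u^2 + 16), N = 0, assemble
  H = (EN − 2FM + GL) / (2(EG − F²)) = 0.
At (u, v) = (1/2, 2*pi/5): H = 0.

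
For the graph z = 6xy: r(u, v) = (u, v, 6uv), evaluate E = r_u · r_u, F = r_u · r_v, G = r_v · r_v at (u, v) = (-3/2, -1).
E = 37;  F = 54;  G = 82

Partials: r_u = (1, 0, 6*v), r_v = (0, 1, 6*u). As functions of (u, v):
  E = r_u · r_u = 36*v^2 + 1,
  F = r_u · r_v = 36*u*v,
  G = r_v · r_v = 36*u^2 + 1.
Evaluating at (u, v) = (-3/2, -1): E = 37, F = 54, G = 82.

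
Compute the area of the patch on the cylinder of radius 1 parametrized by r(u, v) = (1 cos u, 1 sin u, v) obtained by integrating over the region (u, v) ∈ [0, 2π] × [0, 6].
Area = 12*pi

Area = ∫∫ √(EG − F²) du dv with √(EG − F²) = 1. Integrating over [0, 2π] × [0, 6] gives 12*pi.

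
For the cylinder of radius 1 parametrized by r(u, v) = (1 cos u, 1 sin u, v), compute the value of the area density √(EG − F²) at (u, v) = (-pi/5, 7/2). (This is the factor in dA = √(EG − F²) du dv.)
√(EG − F²)|_{(-pi/5, 7/2)} = 1

E = 1, F = 0, G = 1, so EG − F² = 1. Taking the positive square root: √(EG − F²) = 1. At (u, v) = (-pi/5, 7/2): 1.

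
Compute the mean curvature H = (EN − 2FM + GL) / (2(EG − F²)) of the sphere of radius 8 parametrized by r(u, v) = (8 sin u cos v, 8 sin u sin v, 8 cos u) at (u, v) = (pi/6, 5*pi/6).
H = -1/8

With E = 64, F = 0, G = 64*sin(u)^2, L = -8*sin(u)/Abs(sin(u)), M = 0, N = -8*sin(u)^3/Abs(sin(u)), assemble
  H = (EN − 2FM + GL) / (2(EG − F²)) = -sin(u)/(8*Abs(sin(u))).
At (u, v) = (pi/6, 5*pi/6): H = -1/8.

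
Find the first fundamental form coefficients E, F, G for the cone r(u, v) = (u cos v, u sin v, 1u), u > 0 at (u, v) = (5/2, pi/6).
E = 2;  F = 0;  G = 25/4

Partials: r_u = (cos(v), sin(v), 1), r_v = (-u*sin(v), u*cos(v), 0). As functions of (u, v):
  E = r_u · r_u = 2,
  F = r_u · r_v = 0,
  G = r_v · r_v = u^2.
Evaluating at (u, v) = (5/2, pi/6): E = 2, F = 0, G = 25/4.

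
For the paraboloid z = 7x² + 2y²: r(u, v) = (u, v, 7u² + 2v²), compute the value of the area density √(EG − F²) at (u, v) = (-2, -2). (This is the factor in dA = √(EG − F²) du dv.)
√(EG − F²)|_{(-2, -2)} = sqrt(849)

E = 196*u^2 + 1, F = 56*u*v, G = 16*v^2 + 1, so EG − F² = 196*u^2 + 16*v^2 + 1. Taking the positive square root: √(EG − F²) = sqrt(196*u^2 + 16*v^2 + 1). At (u, v) = (-2, -2): sqrt(849).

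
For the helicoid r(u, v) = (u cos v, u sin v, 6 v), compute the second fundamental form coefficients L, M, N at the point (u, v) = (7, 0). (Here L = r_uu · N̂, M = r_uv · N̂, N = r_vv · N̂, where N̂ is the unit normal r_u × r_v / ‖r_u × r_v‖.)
L = 0;  M = -6*sqrt(85)/85;  N = 0

Compute the unit normal N̂(u, v) = (6*sin(v)/sqrt(u^2 + 36), -6*cos(v)/sqrt(u^2 + 36), u/sqrt(u^2 + 36)), and the second partials r_uu, r_uv, r_vv. Take dot products:
  L(u, v) = r_uu · N̂ = 0,
  M(u, v) = r_uv · N̂ = -6/sqrt(u^2 + 36),
  N(u, v) = r_vv · N̂ = 0.
Evaluating at (u, v) = (7, 0):
  L = 0, M = -6*sqrt(85)/85, N = 0.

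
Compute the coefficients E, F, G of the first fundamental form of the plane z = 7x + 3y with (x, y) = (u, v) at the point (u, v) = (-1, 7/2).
E = 50;  F = 21;  G = 10

Partials: r_u = (1, 0, 7), r_v = (0, 1, 3). As functions of (u, v):
  E = r_u · r_u = 50,
  F = r_u · r_v = 21,
  G = r_v · r_v = 10.
Evaluating at (u, v) = (-1, 7/2): E = 50, F = 21, G = 10.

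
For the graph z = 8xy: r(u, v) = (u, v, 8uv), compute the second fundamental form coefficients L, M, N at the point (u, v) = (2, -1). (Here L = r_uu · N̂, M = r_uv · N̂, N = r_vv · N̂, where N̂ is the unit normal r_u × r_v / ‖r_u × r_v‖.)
L = 0;  M = 8*sqrt(321)/321;  N = 0

Compute the unit normal N̂(u, v) = (-8*v/sqrt(64*u^2 + 64*v^2 + 1), -8*u/sqrt(64*u^2 + 64*v^2 + 1), 1/sqrt(64*u^2 + 64*v^2 + 1)), and the second partials r_uu, r_uv, r_vv. Take dot products:
  L(u, v) = r_uu · N̂ = 0,
  M(u, v) = r_uv · N̂ = 8/sqrt(64*u^2 + 64*v^2 + 1),
  N(u, v) = r_vv · N̂ = 0.
Evaluating at (u, v) = (2, -1):
  L = 0, M = 8*sqrt(321)/321, N = 0.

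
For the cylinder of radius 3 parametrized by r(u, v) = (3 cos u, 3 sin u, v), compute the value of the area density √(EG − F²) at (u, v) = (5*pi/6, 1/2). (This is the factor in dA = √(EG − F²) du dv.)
√(EG − F²)|_{(5*pi/6, 1/2)} = 3

E = 9, F = 0, G = 1, so EG − F² = 9. Taking the positive square root: √(EG − F²) = 3. At (u, v) = (5*pi/6, 1/2): 3.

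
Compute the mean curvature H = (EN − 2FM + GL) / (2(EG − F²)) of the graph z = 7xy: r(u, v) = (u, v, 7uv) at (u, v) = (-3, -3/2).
H = -12348/103823

With E = 49*v^2 + 1, F = 49*u*v, G = 49*u^2 + 1, L = 0, M = 7/sqrt(49*u^2 + 49*v^2 + 1), N = 0, assemble
  H = (EN − 2FM + GL) / (2(EG − F²)) = -343*u*v/(49*u^2 + 49*v^2 + 1)^(3/2).
At (u, v) = (-3, -3/2): H = -12348/103823.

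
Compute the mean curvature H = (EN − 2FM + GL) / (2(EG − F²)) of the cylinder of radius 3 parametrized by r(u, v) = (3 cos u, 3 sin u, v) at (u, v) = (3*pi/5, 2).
H = -1/6

With E = 9, F = 0, G = 1, L = -3, M = 0, N = 0, assemble
  H = (EN − 2FM + GL) / (2(EG − F²)) = -1/6.
At (u, v) = (3*pi/5, 2): H = -1/6.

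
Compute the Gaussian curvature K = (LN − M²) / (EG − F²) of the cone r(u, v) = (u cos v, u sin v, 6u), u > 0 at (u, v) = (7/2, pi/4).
K = 0

Coefficients of the first fundamental form: E = 37, F = 0, G = u^2.
Coefficients of the second fundamental form: L = 0, M = 0, N = 6*sqrt(37)*u^2/(37*Abs(u)).
Assemble K = (LN − M²)/(EG − F²) = 0. At (u, v) = (7/2, pi/4): K = 0.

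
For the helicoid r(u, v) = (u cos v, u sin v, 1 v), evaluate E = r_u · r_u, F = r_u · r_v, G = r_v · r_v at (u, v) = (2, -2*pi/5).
E = 1;  F = 0;  G = 5

Partials: r_u = (cos(v), sin(v), 0), r_v = (-u*sin(v), u*cos(v), 1). As functions of (u, v):
  E = r_u · r_u = 1,
  F = r_u · r_v = 0,
  G = r_v · r_v = u^2 + 1.
Evaluating at (u, v) = (2, -2*pi/5): E = 1, F = 0, G = 5.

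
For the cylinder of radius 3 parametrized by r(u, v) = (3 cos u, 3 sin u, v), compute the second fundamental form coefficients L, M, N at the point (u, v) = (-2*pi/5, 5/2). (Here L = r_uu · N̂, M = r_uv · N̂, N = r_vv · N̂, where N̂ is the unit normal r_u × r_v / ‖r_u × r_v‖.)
L = -3;  M = 0;  N = 0

Compute the unit normal N̂(u, v) = (cos(u), sin(u), 0), and the second partials r_uu, r_uv, r_vv. Take dot products:
  L(u, v) = r_uu · N̂ = -3,
  M(u, v) = r_uv · N̂ = 0,
  N(u, v) = r_vv · N̂ = 0.
Evaluating at (u, v) = (-2*pi/5, 5/2):
  L = -3, M = 0, N = 0.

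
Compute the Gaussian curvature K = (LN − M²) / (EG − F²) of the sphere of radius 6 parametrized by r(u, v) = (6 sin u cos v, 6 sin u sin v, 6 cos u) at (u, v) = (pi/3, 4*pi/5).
K = 1/36

Coefficients of the first fundamental form: E = 36, F = 0, G = 36*sin(u)^2.
Coefficients of the second fundamental form: L = -6*sin(u)/Abs(sin(u)), M = 0, N = -6*sin(u)^3/Abs(sin(u)).
Assemble K = (LN − M²)/(EG − F²) = 1/36. At (u, v) = (pi/3, 4*pi/5): K = 1/36.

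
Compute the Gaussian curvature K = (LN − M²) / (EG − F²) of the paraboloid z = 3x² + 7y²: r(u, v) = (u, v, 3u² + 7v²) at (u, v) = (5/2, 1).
K = 21/44521

Coefficients of the first fundamental form: E = 36*u^2 + 1, F = 84*u*v, G = 196*v^2 + 1.
Coefficients of the second fundamental form: L = 6/sqrt(36*u^2 + 196*v^2 + 1), M = 0, N = 14/sqrt(36*u^2 + 196*v^2 + 1).
Assemble K = (LN − M²)/(EG − F²) = 84/(1296*u^4 + 14112*u^2*v^2 + 72*u^2 + 38416*v^4 + 392*v^2 + 1). At (u, v) = (5/2, 1): K = 21/44521.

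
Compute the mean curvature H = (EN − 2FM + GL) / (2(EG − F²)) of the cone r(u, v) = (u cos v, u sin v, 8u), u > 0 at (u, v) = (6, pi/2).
H = 2*sqrt(65)/195

With E = 65, F = 0, G = u^2, L = 0, M = 0, N = 8*sqrt(65)*u^2/(65*Abs(u)), assemble
  H = (EN − 2FM + GL) / (2(EG − F²)) = 4*sqrt(65)/(65*Abs(u)).
At (u, v) = (6, pi/2): H = 2*sqrt(65)/195.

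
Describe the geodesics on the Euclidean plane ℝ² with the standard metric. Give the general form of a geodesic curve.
Geodesics on the plane are straight lines (in the standard parametrization, α(t) = p + t · v with p, v ∈ ℝ²).

The geodesic equation on the plane reduces to α̈ = 0 (Christoffel symbols vanish in Cartesian coordinates), so α(t) = p + t · v. Geodesics are exactly straight lines.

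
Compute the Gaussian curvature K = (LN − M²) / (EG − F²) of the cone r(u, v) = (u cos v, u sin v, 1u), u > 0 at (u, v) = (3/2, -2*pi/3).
K = 0

Coefficients of the first fundamental form: E = 2, F = 0, G = u^2.
Coefficients of the second fundamental form: L = 0, M = 0, N = sqrt(2)*u^2/(2*Abs(u)).
Assemble K = (LN − M²)/(EG − F²) = 0. At (u, v) = (3/2, -2*pi/3): K = 0.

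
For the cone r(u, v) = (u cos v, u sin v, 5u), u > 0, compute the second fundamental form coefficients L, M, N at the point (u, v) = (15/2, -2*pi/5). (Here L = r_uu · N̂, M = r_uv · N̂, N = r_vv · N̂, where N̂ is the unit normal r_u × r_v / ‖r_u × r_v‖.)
L = 0;  M = 0;  N = 75*sqrt(26)/52

Compute the unit normal N̂(u, v) = (-5*sqrt(26)*u*cos(v)/(26*Abs(u)), -5*sqrt(26)*u*sin(v)/(26*Abs(u)), sqrt(26)*u/(26*Abs(u))), and the second partials r_uu, r_uv, r_vv. Take dot products:
  L(u, v) = r_uu · N̂ = 0,
  M(u, v) = r_uv · N̂ = 0,
  N(u, v) = r_vv · N̂ = 5*sqrt(26)*u^2/(26*Abs(u)).
Evaluating at (u, v) = (15/2, -2*pi/5):
  L = 0, M = 0, N = 75*sqrt(26)/52.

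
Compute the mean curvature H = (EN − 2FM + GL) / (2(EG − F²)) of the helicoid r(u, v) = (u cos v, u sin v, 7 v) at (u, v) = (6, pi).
H = 0

With E = 1, F = 0, G = u^2 + 49, L = 0, M = -7/sqrt(u^2 + 49), N = 0, assemble
  H = (EN − 2FM + GL) / (2(EG − F²)) = 0.
At (u, v) = (6, pi): H = 0.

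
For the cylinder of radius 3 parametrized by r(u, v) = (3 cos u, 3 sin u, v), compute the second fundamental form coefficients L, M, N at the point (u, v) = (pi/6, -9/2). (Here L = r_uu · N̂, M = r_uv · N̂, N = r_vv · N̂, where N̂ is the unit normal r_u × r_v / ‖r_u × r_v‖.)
L = -3;  M = 0;  N = 0

Compute the unit normal N̂(u, v) = (cos(u), sin(u), 0), and the second partials r_uu, r_uv, r_vv. Take dot products:
  L(u, v) = r_uu · N̂ = -3,
  M(u, v) = r_uv · N̂ = 0,
  N(u, v) = r_vv · N̂ = 0.
Evaluating at (u, v) = (pi/6, -9/2):
  L = -3, M = 0, N = 0.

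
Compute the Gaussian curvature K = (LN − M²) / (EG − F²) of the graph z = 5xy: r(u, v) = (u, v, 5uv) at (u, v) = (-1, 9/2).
K = -400/4532641

Coefficients of the first fundamental form: E = 25*v^2 + 1, F = 25*u*v, G = 25*u^2 + 1.
Coefficients of the second fundamental form: L = 0, M = 5/sqrt(25*u^2 + 25*v^2 + 1), N = 0.
Assemble K = (LN − M²)/(EG − F²) = -25/(625*u^4 + 1250*u^2*v^2 + 50*u^2 + 625*v^4 + 50*v^2 + 1). At (u, v) = (-1, 9/2): K = -400/4532641.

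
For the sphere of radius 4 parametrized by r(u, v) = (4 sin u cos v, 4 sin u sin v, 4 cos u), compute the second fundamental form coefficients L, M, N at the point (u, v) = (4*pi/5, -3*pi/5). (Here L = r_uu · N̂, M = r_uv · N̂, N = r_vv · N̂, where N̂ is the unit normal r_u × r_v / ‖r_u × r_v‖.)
L = -4;  M = 0;  N = -5/2 + sqrt(5)/2

Compute the unit normal N̂(u, v) = (sin(u)^2*cos(v)/Abs(sin(u)), sin(u)^2*sin(v)/Abs(sin(u)), sin(2*u)/(2*Abs(sin(u)))), and the second partials r_uu, r_uv, r_vv. Take dot products:
  L(u, v) = r_uu · N̂ = -4*sin(u)/Abs(sin(u)),
  M(u, v) = r_uv · N̂ = 0,
  N(u, v) = r_vv · N̂ = -4*sin(u)^3/Abs(sin(u)).
Evaluating at (u, v) = (4*pi/5, -3*pi/5):
  L = -4, M = 0, N = -5/2 + sqrt(5)/2.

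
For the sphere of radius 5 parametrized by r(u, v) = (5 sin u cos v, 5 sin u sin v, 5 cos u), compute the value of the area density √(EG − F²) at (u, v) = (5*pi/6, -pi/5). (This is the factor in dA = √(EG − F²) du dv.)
√(EG − F²)|_{(5*pi/6, -pi/5)} = 25/2

E = 25, F = 0, G = 25*sin(u)^2, so EG − F² = 625*sin(u)^2. Taking the positive square root: √(EG − F²) = 25*Abs(sin(u)). At (u, v) = (5*pi/6, -pi/5): 25/2.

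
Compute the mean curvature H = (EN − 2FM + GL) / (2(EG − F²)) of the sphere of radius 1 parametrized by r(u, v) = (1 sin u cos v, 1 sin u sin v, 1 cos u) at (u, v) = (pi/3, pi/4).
H = -1

With E = 1, F = 0, G = sin(u)^2, L = -sin(u)/Abs(sin(u)), M = 0, N = -sin(u)^3/Abs(sin(u)), assemble
  H = (EN − 2FM + GL) / (2(EG − F²)) = -sin(u)/Abs(sin(u)).
At (u, v) = (pi/3, pi/4): H = -1.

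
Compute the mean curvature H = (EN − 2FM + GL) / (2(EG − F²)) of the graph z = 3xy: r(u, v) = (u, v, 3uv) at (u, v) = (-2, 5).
H = 135*sqrt(262)/34322

With E = 9*v^2 + 1, F = 9*u*v, G = 9*u^2 + 1, L = 0, M = 3/sqrt(9*u^2 + 9*v^2 + 1), N = 0, assemble
  H = (EN − 2FM + GL) / (2(EG − F²)) = -27*u*v/(9*u^2 + 9*v^2 + 1)^(3/2).
At (u, v) = (-2, 5): H = 135*sqrt(262)/34322.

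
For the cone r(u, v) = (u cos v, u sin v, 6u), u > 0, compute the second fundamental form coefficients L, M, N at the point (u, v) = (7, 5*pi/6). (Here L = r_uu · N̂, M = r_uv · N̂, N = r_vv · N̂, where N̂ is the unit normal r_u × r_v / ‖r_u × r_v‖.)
L = 0;  M = 0;  N = 42*sqrt(37)/37

Compute the unit normal N̂(u, v) = (-6*sqrt(37)*u*cos(v)/(37*Abs(u)), -6*sqrt(37)*u*sin(v)/(37*Abs(u)), sqrt(37)*u/(37*Abs(u))), and the second partials r_uu, r_uv, r_vv. Take dot products:
  L(u, v) = r_uu · N̂ = 0,
  M(u, v) = r_uv · N̂ = 0,
  N(u, v) = r_vv · N̂ = 6*sqrt(37)*u^2/(37*Abs(u)).
Evaluating at (u, v) = (7, 5*pi/6):
  L = 0, M = 0, N = 42*sqrt(37)/37.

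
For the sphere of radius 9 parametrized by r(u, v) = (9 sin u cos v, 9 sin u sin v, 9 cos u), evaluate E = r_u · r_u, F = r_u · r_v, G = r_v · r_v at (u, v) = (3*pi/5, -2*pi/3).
E = 81;  F = 0;  G = 81*sqrt(5)/8 + 405/8

Partials: r_u = (9*cos(u)*cos(v), 9*sin(v)*cos(u), -9*sin(u)), r_v = (-9*sin(u)*sin(v), 9*sin(u)*cos(v), 0). As functions of (u, v):
  E = r_u · r_u = 81,
  F = r_u · r_v = 0,
  G = r_v · r_v = 81*sin(u)^2.
Evaluating at (u, v) = (3*pi/5, -2*pi/3): E = 81, F = 0, G = 81*sqrt(5)/8 + 405/8.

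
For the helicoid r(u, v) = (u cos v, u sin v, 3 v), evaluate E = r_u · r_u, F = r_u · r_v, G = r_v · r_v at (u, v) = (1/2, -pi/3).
E = 1;  F = 0;  G = 37/4

Partials: r_u = (cos(v), sin(v), 0), r_v = (-u*sin(v), u*cos(v), 3). As functions of (u, v):
  E = r_u · r_u = 1,
  F = r_u · r_v = 0,
  G = r_v · r_v = u^2 + 9.
Evaluating at (u, v) = (1/2, -pi/3): E = 1, F = 0, G = 37/4.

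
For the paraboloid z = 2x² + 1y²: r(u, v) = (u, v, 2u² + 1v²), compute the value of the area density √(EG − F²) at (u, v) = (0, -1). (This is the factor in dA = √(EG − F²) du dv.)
√(EG − F²)|_{(0, -1)} = sqrt(5)

E = 16*u^2 + 1, F = 8*u*v, G = 4*v^2 + 1, so EG − F² = 16*u^2 + 4*v^2 + 1. Taking the positive square root: √(EG − F²) = sqrt(16*u^2 + 4*v^2 + 1). At (u, v) = (0, -1): sqrt(5).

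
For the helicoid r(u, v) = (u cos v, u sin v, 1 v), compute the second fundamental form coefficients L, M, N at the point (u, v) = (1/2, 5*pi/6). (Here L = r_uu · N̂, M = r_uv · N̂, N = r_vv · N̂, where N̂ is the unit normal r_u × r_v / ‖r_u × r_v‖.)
L = 0;  M = -2*sqrt(5)/5;  N = 0

Compute the unit normal N̂(u, v) = (sin(v)/sqrt(u^2 + 1), -cos(v)/sqrt(u^2 + 1), u/sqrt(u^2 + 1)), and the second partials r_uu, r_uv, r_vv. Take dot products:
  L(u, v) = r_uu · N̂ = 0,
  M(u, v) = r_uv · N̂ = -1/sqrt(u^2 + 1),
  N(u, v) = r_vv · N̂ = 0.
Evaluating at (u, v) = (1/2, 5*pi/6):
  L = 0, M = -2*sqrt(5)/5, N = 0.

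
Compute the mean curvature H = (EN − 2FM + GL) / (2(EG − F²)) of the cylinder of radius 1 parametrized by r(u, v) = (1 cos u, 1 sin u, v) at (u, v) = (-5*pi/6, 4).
H = -1/2

With E = 1, F = 0, G = 1, L = -1, M = 0, N = 0, assemble
  H = (EN − 2FM + GL) / (2(EG − F²)) = -1/2.
At (u, v) = (-5*pi/6, 4): H = -1/2.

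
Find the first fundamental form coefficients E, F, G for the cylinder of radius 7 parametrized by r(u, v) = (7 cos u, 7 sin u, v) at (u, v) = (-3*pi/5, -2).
E = 49;  F = 0;  G = 1

Partials: r_u = (-7*sin(u), 7*cos(u), 0), r_v = (0, 0, 1). As functions of (u, v):
  E = r_u · r_u = 49,
  F = r_u · r_v = 0,
  G = r_v · r_v = 1.
Evaluating at (u, v) = (-3*pi/5, -2): E = 49, F = 0, G = 1.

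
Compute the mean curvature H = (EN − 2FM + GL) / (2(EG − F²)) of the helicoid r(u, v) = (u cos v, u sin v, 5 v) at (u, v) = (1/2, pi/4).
H = 0

With E = 1, F = 0, G = u^2 + 25, L = 0, M = -5/sqrt(u^2 + 25), N = 0, assemble
  H = (EN − 2FM + GL) / (2(EG − F²)) = 0.
At (u, v) = (1/2, pi/4): H = 0.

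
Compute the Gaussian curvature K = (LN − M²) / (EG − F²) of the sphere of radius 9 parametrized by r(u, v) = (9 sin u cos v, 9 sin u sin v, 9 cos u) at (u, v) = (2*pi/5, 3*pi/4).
K = 1/81

Coefficients of the first fundamental form: E = 81, F = 0, G = 81*sin(u)^2.
Coefficients of the second fundamental form: L = -9*sin(u)/Abs(sin(u)), M = 0, N = -9*sin(u)^3/Abs(sin(u)).
Assemble K = (LN − M²)/(EG − F²) = 1/81. At (u, v) = (2*pi/5, 3*pi/4): K = 1/81.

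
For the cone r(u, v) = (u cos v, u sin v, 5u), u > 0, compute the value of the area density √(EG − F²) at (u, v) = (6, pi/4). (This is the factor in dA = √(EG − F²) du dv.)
√(EG − F²)|_{(6, pi/4)} = 6*sqrt(26)

E = 26, F = 0, G = u^2, so EG − F² = 26*u^2. Taking the positive square root: √(EG − F²) = sqrt(26)*Abs(u). At (u, v) = (6, pi/4): 6*sqrt(26).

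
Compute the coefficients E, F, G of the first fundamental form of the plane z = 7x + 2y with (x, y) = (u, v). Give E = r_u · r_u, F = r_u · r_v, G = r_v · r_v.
E = 50;  F = 14;  G = 5

Compute partials: r_u = (1, 0, 7), r_v = (0, 1, 2). Then
  E = r_u · r_u = 50,
  F = r_u · r_v = 14,
  G = r_v · r_v = 5.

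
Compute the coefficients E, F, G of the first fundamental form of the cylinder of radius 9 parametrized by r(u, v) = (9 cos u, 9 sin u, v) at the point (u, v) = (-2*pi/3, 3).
E = 81;  F = 0;  G = 1

Partials: r_u = (-9*sin(u), 9*cos(u), 0), r_v = (0, 0, 1). As functions of (u, v):
  E = r_u · r_u = 81,
  F = r_u · r_v = 0,
  G = r_v · r_v = 1.
Evaluating at (u, v) = (-2*pi/3, 3): E = 81, F = 0, G = 1.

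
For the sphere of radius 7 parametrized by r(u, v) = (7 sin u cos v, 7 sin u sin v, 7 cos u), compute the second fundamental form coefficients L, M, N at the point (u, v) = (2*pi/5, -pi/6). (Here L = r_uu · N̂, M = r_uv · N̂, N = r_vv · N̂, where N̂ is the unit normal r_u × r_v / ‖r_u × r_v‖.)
L = -7;  M = 0;  N = -35/8 - 7*sqrt(5)/8

Compute the unit normal N̂(u, v) = (sin(u)^2*cos(v)/Abs(sin(u)), sin(u)^2*sin(v)/Abs(sin(u)), sin(2*u)/(2*Abs(sin(u)))), and the second partials r_uu, r_uv, r_vv. Take dot products:
  L(u, v) = r_uu · N̂ = -7*sin(u)/Abs(sin(u)),
  M(u, v) = r_uv · N̂ = 0,
  N(u, v) = r_vv · N̂ = -7*sin(u)^3/Abs(sin(u)).
Evaluating at (u, v) = (2*pi/5, -pi/6):
  L = -7, M = 0, N = -35/8 - 7*sqrt(5)/8.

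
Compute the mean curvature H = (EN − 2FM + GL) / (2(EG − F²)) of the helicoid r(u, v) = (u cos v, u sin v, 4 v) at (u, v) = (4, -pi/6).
H = 0

With E = 1, F = 0, G = u^2 + 16, L = 0, M = -4/sqrt(u^2 + 16), N = 0, assemble
  H = (EN − 2FM + GL) / (2(EG − F²)) = 0.
At (u, v) = (4, -pi/6): H = 0.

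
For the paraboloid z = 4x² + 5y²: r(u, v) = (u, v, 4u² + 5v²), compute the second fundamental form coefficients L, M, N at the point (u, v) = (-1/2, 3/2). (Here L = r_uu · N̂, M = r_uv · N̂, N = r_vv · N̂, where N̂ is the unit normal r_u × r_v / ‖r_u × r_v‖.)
L = 4*sqrt(2)/11;  M = 0;  N = 5*sqrt(2)/11

Compute the unit normal N̂(u, v) = (-8*u/sqrt(64*u^2 + 100*v^2 + 1), -10*v/sqrt(64*u^2 + 100*v^2 + 1), 1/sqrt(64*u^2 + 100*v^2 + 1)), and the second partials r_uu, r_uv, r_vv. Take dot products:
  L(u, v) = r_uu · N̂ = 8/sqrt(64*u^2 + 100*v^2 + 1),
  M(u, v) = r_uv · N̂ = 0,
  N(u, v) = r_vv · N̂ = 10/sqrt(64*u^2 + 100*v^2 + 1).
Evaluating at (u, v) = (-1/2, 3/2):
  L = 4*sqrt(2)/11, M = 0, N = 5*sqrt(2)/11.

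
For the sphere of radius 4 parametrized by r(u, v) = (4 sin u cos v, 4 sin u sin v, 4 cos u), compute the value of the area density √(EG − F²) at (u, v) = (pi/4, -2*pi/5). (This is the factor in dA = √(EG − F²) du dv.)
√(EG − F²)|_{(pi/4, -2*pi/5)} = 8*sqrt(2)

E = 16, F = 0, G = 16*sin(u)^2, so EG − F² = 256*sin(u)^2. Taking the positive square root: √(EG − F²) = 16*Abs(sin(u)). At (u, v) = (pi/4, -2*pi/5): 8*sqrt(2).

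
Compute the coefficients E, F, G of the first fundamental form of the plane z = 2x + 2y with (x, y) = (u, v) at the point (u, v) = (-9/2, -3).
E = 5;  F = 4;  G = 5

Partials: r_u = (1, 0, 2), r_v = (0, 1, 2). As functions of (u, v):
  E = r_u · r_u = 5,
  F = r_u · r_v = 4,
  G = r_v · r_v = 5.
Evaluating at (u, v) = (-9/2, -3): E = 5, F = 4, G = 5.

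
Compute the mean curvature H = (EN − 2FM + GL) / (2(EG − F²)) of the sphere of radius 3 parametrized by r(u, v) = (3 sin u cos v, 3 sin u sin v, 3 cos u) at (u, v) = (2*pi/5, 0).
H = -1/3

With E = 9, F = 0, G = 9*sin(u)^2, L = -3*sin(u)/Abs(sin(u)), M = 0, N = -3*sin(u)^3/Abs(sin(u)), assemble
  H = (EN − 2FM + GL) / (2(EG − F²)) = -sin(u)/(3*Abs(sin(u))).
At (u, v) = (2*pi/5, 0): H = -1/3.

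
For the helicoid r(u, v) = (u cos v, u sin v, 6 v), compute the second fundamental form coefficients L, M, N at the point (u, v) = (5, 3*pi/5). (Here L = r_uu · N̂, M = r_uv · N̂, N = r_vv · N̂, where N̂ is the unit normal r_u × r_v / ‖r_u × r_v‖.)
L = 0;  M = -6*sqrt(61)/61;  N = 0

Compute the unit normal N̂(u, v) = (6*sin(v)/sqrt(u^2 + 36), -6*cos(v)/sqrt(u^2 + 36), u/sqrt(u^2 + 36)), and the second partials r_uu, r_uv, r_vv. Take dot products:
  L(u, v) = r_uu · N̂ = 0,
  M(u, v) = r_uv · N̂ = -6/sqrt(u^2 + 36),
  N(u, v) = r_vv · N̂ = 0.
Evaluating at (u, v) = (5, 3*pi/5):
  L = 0, M = -6*sqrt(61)/61, N = 0.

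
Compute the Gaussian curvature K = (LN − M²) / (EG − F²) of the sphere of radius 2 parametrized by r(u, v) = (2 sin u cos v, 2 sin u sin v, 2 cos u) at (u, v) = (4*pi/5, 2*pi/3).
K = 1/4

Coefficients of the first fundamental form: E = 4, F = 0, G = 4*sin(u)^2.
Coefficients of the second fundamental form: L = -2*sin(u)/Abs(sin(u)), M = 0, N = -2*sin(u)^3/Abs(sin(u)).
Assemble K = (LN − M²)/(EG − F²) = 1/4. At (u, v) = (4*pi/5, 2*pi/3): K = 1/4.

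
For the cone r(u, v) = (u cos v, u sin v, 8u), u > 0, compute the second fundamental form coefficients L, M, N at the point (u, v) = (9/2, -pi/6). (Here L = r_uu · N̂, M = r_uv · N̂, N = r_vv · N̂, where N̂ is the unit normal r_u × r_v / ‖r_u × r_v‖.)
L = 0;  M = 0;  N = 36*sqrt(65)/65

Compute the unit normal N̂(u, v) = (-8*sqrt(65)*u*cos(v)/(65*Abs(u)), -8*sqrt(65)*u*sin(v)/(65*Abs(u)), sqrt(65)*u/(65*Abs(u))), and the second partials r_uu, r_uv, r_vv. Take dot products:
  L(u, v) = r_uu · N̂ = 0,
  M(u, v) = r_uv · N̂ = 0,
  N(u, v) = r_vv · N̂ = 8*sqrt(65)*u^2/(65*Abs(u)).
Evaluating at (u, v) = (9/2, -pi/6):
  L = 0, M = 0, N = 36*sqrt(65)/65.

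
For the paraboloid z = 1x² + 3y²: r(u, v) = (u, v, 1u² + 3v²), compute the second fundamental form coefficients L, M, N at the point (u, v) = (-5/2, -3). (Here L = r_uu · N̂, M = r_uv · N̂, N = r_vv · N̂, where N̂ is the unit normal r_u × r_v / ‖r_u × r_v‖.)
L = sqrt(14)/35;  M = 0;  N = 3*sqrt(14)/35

Compute the unit normal N̂(u, v) = (-2*u/sqrt(4*u^2 + 36*v^2 + 1), -6*v/sqrt(4*u^2 + 36*v^2 + 1), 1/sqrt(4*u^2 + 36*v^2 + 1)), and the second partials r_uu, r_uv, r_vv. Take dot products:
  L(u, v) = r_uu · N̂ = 2/sqrt(4*u^2 + 36*v^2 + 1),
  M(u, v) = r_uv · N̂ = 0,
  N(u, v) = r_vv · N̂ = 6/sqrt(4*u^2 + 36*v^2 + 1).
Evaluating at (u, v) = (-5/2, -3):
  L = sqrt(14)/35, M = 0, N = 3*sqrt(14)/35.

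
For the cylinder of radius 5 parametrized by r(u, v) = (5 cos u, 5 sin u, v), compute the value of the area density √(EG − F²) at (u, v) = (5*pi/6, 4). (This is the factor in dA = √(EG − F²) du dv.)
√(EG − F²)|_{(5*pi/6, 4)} = 5

E = 25, F = 0, G = 1, so EG − F² = 25. Taking the positive square root: √(EG − F²) = 5. At (u, v) = (5*pi/6, 4): 5.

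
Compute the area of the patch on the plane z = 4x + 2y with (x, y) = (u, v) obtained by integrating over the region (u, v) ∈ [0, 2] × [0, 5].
Area = 10*sqrt(21)

Area = ∫∫ √(EG − F²) du dv with √(EG − F²) = sqrt(21). Integrating over [0, 2] × [0, 5] gives 10*sqrt(21).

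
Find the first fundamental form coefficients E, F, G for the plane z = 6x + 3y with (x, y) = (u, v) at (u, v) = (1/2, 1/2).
E = 37;  F = 18;  G = 10

Partials: r_u = (1, 0, 6), r_v = (0, 1, 3). As functions of (u, v):
  E = r_u · r_u = 37,
  F = r_u · r_v = 18,
  G = r_v · r_v = 10.
Evaluating at (u, v) = (1/2, 1/2): E = 37, F = 18, G = 10.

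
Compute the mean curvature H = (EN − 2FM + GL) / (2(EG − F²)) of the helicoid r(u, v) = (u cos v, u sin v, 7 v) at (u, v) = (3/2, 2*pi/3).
H = 0

With E = 1, F = 0, G = u^2 + 49, L = 0, M = -7/sqrt(u^2 + 49), N = 0, assemble
  H = (EN − 2FM + GL) / (2(EG − F²)) = 0.
At (u, v) = (3/2, 2*pi/3): H = 0.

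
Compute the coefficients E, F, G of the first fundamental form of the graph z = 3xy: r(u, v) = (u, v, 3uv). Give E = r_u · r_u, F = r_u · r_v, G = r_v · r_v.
E = 9*v^2 + 1;  F = 9*u*v;  G = 9*u^2 + 1

Compute partials: r_u = (1, 0, 3*v), r_v = (0, 1, 3*u). Then
  E = r_u · r_u = 9*v^2 + 1,
  F = r_u · r_v = 9*u*v,
  G = r_v · r_v = 9*u^2 + 1.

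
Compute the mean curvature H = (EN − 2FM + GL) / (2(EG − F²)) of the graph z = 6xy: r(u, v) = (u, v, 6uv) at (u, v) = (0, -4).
H = 0

With E = 36*v^2 + 1, F = 36*u*v, G = 36*u^2 + 1, L = 0, M = 6/sqrt(36*u^2 + 36*v^2 + 1), N = 0, assemble
  H = (EN − 2FM + GL) / (2(EG − F²)) = -216*u*v/(36*u^2 + 36*v^2 + 1)^(3/2).
At (u, v) = (0, -4): H = 0.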